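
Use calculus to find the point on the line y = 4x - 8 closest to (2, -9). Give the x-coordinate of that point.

-2/17

Minimize D(x)^2 = (x - 2)^2 + (4x + 1)^2.
d/dx[D^2] = 2(x - 2) + 2·4·(4x + 1) = 0 ⇒ x = -2/17.
Then y = -144/17 and the distance is √(81/17) ≈ 2.1828.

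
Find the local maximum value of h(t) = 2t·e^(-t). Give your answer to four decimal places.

0.7358

h'(t) = 2·e^(-t) + (2t)·(-1)·e^(-t) = (-2t + 2)·e^(-t). Since e^(-t) > 0, the only critical point is t = 1.
h''(1) has the same sign as -2 < 0, so this is a local maximum.
h(1) = (2)·e^(-1) ≈ 0.7358.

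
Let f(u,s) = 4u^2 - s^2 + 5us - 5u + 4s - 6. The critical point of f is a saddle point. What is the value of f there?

∂f/∂u = 8u + 5s - 5 = 0 and ∂f/∂s = 5u - 2s + 4 = 0, so (u, s) = (-10/41, 57/41).
The Hessian has f_{uu} = 8, f_{ss} = -2, f_{us} = 5, giving D = -41 < 0, so the point is a saddle point.
f(-10/41, 57/41) = -107/41.

-107/41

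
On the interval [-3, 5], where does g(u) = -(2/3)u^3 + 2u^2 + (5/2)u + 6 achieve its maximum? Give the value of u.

g'(u) = -2u^2 + 4u + 5/2, which vanishes at u = -1/2 and u = 5/2.
Compare values at every candidate in [-3, 5]: g(-3) = 69/2, g(-1/2) = 16/3, g(5/2) = 43/3, g(5) = -89/6.
Hence the absolute maximum is 69/2 at u = -3.

-3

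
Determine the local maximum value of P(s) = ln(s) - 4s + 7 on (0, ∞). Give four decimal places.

P'(s) = 1/s − 4 = 0 gives s = 1/4.
P''(s) = -1/s², which is negative for s > 0, so this is a local maximum.
P(1/4) = 1·ln(1/4) - 1 + 7 ≈ 4.6137.

4.6137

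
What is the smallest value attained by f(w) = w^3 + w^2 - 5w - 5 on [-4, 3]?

The derivative is 3w^2 + 2w - 5, which vanishes at w = -5/3 and w = 1.
Compare values at every candidate in [-4, 3]: f(-4) = -33, f(-5/3) = 40/27, f(1) = -8, f(3) = 16.
So the minimum is f(-4) = -33.

-33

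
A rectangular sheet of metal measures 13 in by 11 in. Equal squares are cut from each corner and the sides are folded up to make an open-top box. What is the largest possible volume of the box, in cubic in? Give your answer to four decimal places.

126.0104

With cut size x, the volume is V(x) = x(13 − 2x)(11 − 2x) for 0 < x < 5.5.
V'(x) = 12x^2 − 96x + 143. Setting V'(x) = 0 gives x ≈ 1.9793 (the root in (0, 5.5)).
V''(x) = 24x − 96 is negative there, so this is the maximum; V ≈ 126.0104.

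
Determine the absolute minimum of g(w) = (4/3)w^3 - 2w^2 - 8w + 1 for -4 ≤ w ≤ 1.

-253/3

The derivative is 4w^2 - 4w - 8, whose only zero in [-4, 1] is w = -1.
Compare values at every candidate in [-4, 1]: g(-4) = -253/3, g(-1) = 17/3, g(1) = -23/3.
So the minimum is g(-4) = -253/3.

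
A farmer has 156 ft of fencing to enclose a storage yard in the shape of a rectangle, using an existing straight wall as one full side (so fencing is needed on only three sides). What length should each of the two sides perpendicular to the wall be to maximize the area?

39

Let the sides perpendicular to the wall have length x and the parallel side y, so 2x + y = 156 and the area is A = xy = x(156 − 2x).
A'(x) = 156 − 4x = 0 gives x = 39, and A''(x) = −4 < 0 confirms a maximum.
Then y = 156 − 2·39 = 78 and A = 3042.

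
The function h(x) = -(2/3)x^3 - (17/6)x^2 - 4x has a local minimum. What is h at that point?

h'(x) = -2x^2 - (17/3)x - 4. Setting h'(x) = 0 gives x ∈ {-3/2, -4/3}.
Since h''(x) = -4x - 17/3, we get h''(-3/2) = 1/3 > 0 ⇒ local minimum; h''(-4/3) = -1/3 < 0 ⇒ local maximum.
So the local minimum value is h(-3/2) = 15/8.

15/8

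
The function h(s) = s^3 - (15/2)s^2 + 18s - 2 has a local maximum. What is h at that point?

Critical points: h'(s) = 3s^2 - 15s + 18 vanishes at s = 2, 3.
h''(s) = 6s - 15. h''(2) = -3 < 0 ⇒ local maximum; h''(3) = 3 > 0 ⇒ local minimum.
Thus h has its local maximum at s = 2, with value 12.

12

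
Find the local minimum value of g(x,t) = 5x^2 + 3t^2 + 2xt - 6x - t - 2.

-213/56

∂g/∂x = 10x + 2t - 6 = 0 and ∂g/∂t = 2x + 6t - 1 = 0, so (x, t) = (17/28, -1/28).
The Hessian has g_{xx} = 10, g_{tt} = 6, g_{xt} = 2, giving D = 56 > 0 with g_{xx} > 0, so the point is a local minimum.
g(17/28, -1/28) = -213/56.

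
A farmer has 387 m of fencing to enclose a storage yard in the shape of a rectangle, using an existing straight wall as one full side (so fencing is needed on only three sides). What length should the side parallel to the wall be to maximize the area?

387/2

Let the sides perpendicular to the wall have length x and the parallel side y, so 2x + y = 387 and the area is A = xy = x(387 − 2x).
A'(x) = 387 − 4x = 0 gives x = 387/4, and A''(x) = −4 < 0 confirms a maximum.
Then y = 387 − 2·387/4 = 387/2 and A = 149769/8.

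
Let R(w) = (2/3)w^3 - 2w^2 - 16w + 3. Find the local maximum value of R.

Critical points: R'(w) = 2w^2 - 4w - 16 vanishes at w = -2, 4.
Since R''(w) = 4w - 4, we get R''(-2) = -12 < 0 ⇒ local maximum; R''(4) = 12 > 0 ⇒ local minimum.
Thus R has its local maximum at w = -2, with value 65/3.

65/3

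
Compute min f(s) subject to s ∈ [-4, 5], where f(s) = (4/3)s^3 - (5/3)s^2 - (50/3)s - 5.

Differentiating, f'(s) = 4s^2 - (10/3)s - 50/3; which vanishes at s = -5/3 and s = 5/2.
Evaluating at the critical points and endpoints: f(-4) = -151/3,  f(-5/3) = 970/81,  f(5/2) = -145/4,  f(5) = 110/3.
So the minimum is f(-4) = -151/3.

-151/3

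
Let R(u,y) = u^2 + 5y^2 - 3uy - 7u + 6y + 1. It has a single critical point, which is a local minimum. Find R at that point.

-144/11

∂R/∂u = 2u - 3y - 7 = 0 and ∂R/∂y = -3u + 10y + 6 = 0, so (u, y) = (52/11, 9/11).
The Hessian has R_{uu} = 2, R_{yy} = 10, R_{uy} = -3, giving D = 11 > 0 with R_{uu} > 0, so the point is a local minimum.
R(52/11, 9/11) = -144/11.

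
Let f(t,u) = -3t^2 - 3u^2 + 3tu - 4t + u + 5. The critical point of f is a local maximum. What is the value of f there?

58/9

∂f/∂t = -6t + 3u - 4 = 0 and ∂f/∂u = 3t - 6u + 1 = 0, so (t, u) = (-7/9, -2/9).
The Hessian has f_{tt} = -6, f_{uu} = -6, f_{tu} = 3, giving D = 27 > 0 with f_{tt} < 0, so the point is a local maximum.
f(-7/9, -2/9) = 58/9.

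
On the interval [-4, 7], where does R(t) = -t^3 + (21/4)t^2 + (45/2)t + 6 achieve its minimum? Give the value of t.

Differentiating, R'(t) = -3t^2 + (21/2)t + 45/2; which vanishes at t = -3/2 and t = 5.
Evaluating at the critical points and endpoints: R(-4) = 64, R(-3/2) = -201/16, R(5) = 499/4, R(7) = 311/4.
So the minimum is R(-3/2) = -201/16.

-3/2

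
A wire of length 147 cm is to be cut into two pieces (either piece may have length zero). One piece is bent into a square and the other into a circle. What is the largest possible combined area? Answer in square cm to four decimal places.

1719.5896

Let x be the length used for the square. Square side x/4; circle radius (147−x)/(2π).
A(x) = (x/4)² + π·((147−x)/(2π))² = x²/16 + (147−x)²/(4π) for 0 ≤ x ≤ 147. A'(x) = x/8 − (147−x)/(2π) = 0 gives x = 4·147/(π+4) ≈ 82.3346.
A'' > 0, so the interior critical point is a minimum; the maximum is at an endpoint. A(0) = 1719.5896 and A(147) = 1350.5625, so the largest area is 1719.5896.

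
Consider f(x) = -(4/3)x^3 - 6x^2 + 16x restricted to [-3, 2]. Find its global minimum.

Differentiating, f'(x) = -4x^2 - 12x + 16; whose only zero in [-3, 2] is x = 1.
Candidates: f(-3) = -66, f(1) = 26/3, f(2) = -8/3.
The minimum over the interval is -66, attained at x = -3.

-66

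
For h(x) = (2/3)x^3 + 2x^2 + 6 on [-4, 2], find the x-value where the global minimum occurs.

-4

h'(x) = 2x^2 + 4x, which vanishes at x = -2 and x = 0.
Compare values at every candidate in [-4, 2]: h(-4) = -14/3,  h(-2) = 26/3,  h(0) = 6,  h(2) = 58/3.
Hence the absolute minimum is -14/3 at x = -4.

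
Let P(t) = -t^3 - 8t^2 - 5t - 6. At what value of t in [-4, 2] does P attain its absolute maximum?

-1/3

The derivative is -3t^2 - 16t - 5, whose only zero in [-4, 2] is t = -1/3.
Compare values at every candidate in [-4, 2]: P(-4) = -50; P(-1/3) = -140/27; P(2) = -56.
The maximum over the interval is -140/27, attained at t = -1/3.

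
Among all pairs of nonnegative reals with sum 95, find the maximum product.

9025/4

With x + y = 95, the product is P(x) = x(95 − x).
P'(x) = 95 − 2x = 0 gives x = 95/2; P'' = −2 < 0, so this is the maximum.
P = 95/2·95/2 = 9025/4.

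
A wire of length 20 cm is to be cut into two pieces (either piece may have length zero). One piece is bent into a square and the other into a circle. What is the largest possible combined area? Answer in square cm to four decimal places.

31.8310

Let x be the length used for the square. Square side x/4; circle radius (20−x)/(2π).
A(x) = (x/4)² + π·((20−x)/(2π))² = x²/16 + (20−x)²/(4π) for 0 ≤ x ≤ 20. A'(x) = x/8 − (20−x)/(2π) = 0 gives x = 4·20/(π+4) ≈ 11.2020.
A'' > 0, so the interior critical point is a minimum; the maximum is at an endpoint. A(0) = 31.8310 and A(20) = 25.0000, so the largest area is 31.8310.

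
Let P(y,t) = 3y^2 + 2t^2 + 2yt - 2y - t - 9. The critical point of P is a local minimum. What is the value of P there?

-187/20

∂P/∂y = 6y + 2t - 2 = 0 and ∂P/∂t = 2y + 4t - 1 = 0, so (y, t) = (3/10, 1/10).
The Hessian has P_{yy} = 6, P_{tt} = 4, P_{yt} = 2, giving D = 20 > 0 with P_{yy} > 0, so the point is a local minimum.
P(3/10, 1/10) = -187/20.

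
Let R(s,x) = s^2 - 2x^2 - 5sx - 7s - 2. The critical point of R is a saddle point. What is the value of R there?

∂R/∂s = 2s - 5x - 7 = 0 and ∂R/∂x = -5s - 4x = 0, so (s, x) = (28/33, -35/33).
The Hessian has R_{ss} = 2, R_{xx} = -4, R_{sx} = -5, giving D = -33 < 0, so the point is a saddle point.
R(28/33, -35/33) = -164/33.

-164/33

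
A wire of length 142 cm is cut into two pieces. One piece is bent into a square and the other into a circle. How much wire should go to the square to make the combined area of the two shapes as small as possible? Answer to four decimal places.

79.5341

Let x be the length used for the square. Square side x/4; circle radius (142−x)/(2π).
A(x) = (x/4)² + π·((142−x)/(2π))² = x²/16 + (142−x)²/(4π) for 0 ≤ x ≤ 142. A'(x) = x/8 − (142−x)/(2π) = 0 gives x = 4·142/(π+4) ≈ 79.5341.
A'' = 1/8 + 1/(2π) > 0, so this gives the minimum combined area; x ≈ 79.5341 cm to the square.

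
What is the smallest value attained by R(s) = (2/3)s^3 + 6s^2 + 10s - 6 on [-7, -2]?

-32/3

Differentiating, R'(s) = 2s^2 + 12s + 10; whose only zero in [-7, -2] is s = -5.
Compare values at every candidate in [-7, -2]: R(-7) = -32/3, R(-5) = 32/3, R(-2) = -22/3.
The minimum over the interval is -32/3, attained at s = -7.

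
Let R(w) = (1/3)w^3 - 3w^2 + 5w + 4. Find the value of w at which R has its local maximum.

1

Critical points: R'(w) = w^2 - 6w + 5 vanishes at w = 1, 5.
R''(w) = 2w - 6. R''(1) = -4 < 0 ⇒ local maximum; R''(5) = 4 > 0 ⇒ local minimum.
So the local maximum value is R(1) = 19/3.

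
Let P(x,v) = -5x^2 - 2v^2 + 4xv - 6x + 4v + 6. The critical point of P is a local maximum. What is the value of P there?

∂P/∂x = -10x + 4v - 6 = 0 and ∂P/∂v = 4x - 4v + 4 = 0, so (x, v) = (-1/3, 2/3).
The Hessian has P_{xx} = -10, P_{vv} = -4, P_{xv} = 4, giving D = 24 > 0 with P_{xx} < 0, so the point is a local maximum.
P(-1/3, 2/3) = 25/3.

25/3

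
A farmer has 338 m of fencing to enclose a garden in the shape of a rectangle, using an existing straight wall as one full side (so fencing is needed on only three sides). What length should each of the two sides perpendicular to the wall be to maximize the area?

Let the sides perpendicular to the wall have length x and the parallel side y, so 2x + y = 338 and the area is A = xy = x(338 − 2x).
A'(x) = 338 − 4x = 0 gives x = 169/2, and A''(x) = −4 < 0 confirms a maximum.
Then y = 338 − 2·169/2 = 169 and A = 28561/2.

169/2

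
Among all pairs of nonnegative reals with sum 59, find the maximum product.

3481/4

With x + y = 59, the product is P(x) = x(59 − x).
P'(x) = 59 − 2x = 0 gives x = 59/2; P'' = −2 < 0, so this is the maximum.
P = 59/2·59/2 = 3481/4.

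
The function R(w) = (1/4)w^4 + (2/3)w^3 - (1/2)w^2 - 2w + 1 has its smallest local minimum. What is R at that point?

Critical points: R'(w) = w^3 + 2w^2 - w - 2 vanishes at w = -2, -1, 1.
Since R''(w) = 3w^2 + 4w - 1, we get R''(-2) = 3 > 0 ⇒ local minimum; R''(-1) = -2 < 0 ⇒ local maximum; R''(1) = 6 > 0 ⇒ local minimum.
The smallest local minimum is R(1) = -7/12.

-7/12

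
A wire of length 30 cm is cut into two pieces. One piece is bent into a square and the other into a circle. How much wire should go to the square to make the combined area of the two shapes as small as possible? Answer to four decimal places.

16.8030

Let x be the length used for the square. Square side x/4; circle radius (30−x)/(2π).
A(x) = (x/4)² + π·((30−x)/(2π))² = x²/16 + (30−x)²/(4π) for 0 ≤ x ≤ 30. A'(x) = x/8 − (30−x)/(2π) = 0 gives x = 4·30/(π+4) ≈ 16.8030.
A'' = 1/8 + 1/(2π) > 0, so this gives the minimum combined area; x ≈ 16.8030 cm to the square.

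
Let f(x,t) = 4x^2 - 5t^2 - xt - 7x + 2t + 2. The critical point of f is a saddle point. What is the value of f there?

-1

∂f/∂x = 8x - t - 7 = 0 and ∂f/∂t = -x - 10t + 2 = 0, so (x, t) = (8/9, 1/9).
The Hessian has f_{xx} = 8, f_{tt} = -10, f_{xt} = -1, giving D = -81 < 0, so the point is a saddle point.
f(8/9, 1/9) = -1.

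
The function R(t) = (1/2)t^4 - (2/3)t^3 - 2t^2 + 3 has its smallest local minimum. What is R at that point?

-7/3

R'(t) = 2t^3 - 2t^2 - 4t. Setting R'(t) = 0 gives t ∈ {-1, 0, 2}.
Second-derivative test with R''(t) = 6t^2 - 4t - 4: R''(-1) = 6 > 0 ⇒ local minimum; R''(0) = -4 < 0 ⇒ local maximum; R''(2) = 12 > 0 ⇒ local minimum.
The smallest local minimum is R(2) = -7/3.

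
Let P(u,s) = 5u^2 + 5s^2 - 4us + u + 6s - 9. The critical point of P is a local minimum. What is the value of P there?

∂P/∂u = 10u - 4s + 1 = 0 and ∂P/∂s = -4u + 10s + 6 = 0, so (u, s) = (-17/42, -16/21).
The Hessian has P_{uu} = 10, P_{ss} = 10, P_{us} = -4, giving D = 84 > 0 with P_{uu} > 0, so the point is a local minimum.
P(-17/42, -16/21) = -965/84.

-965/84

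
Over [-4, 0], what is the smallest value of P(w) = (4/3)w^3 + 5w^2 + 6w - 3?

-97/3

The derivative is 4w^2 + 10w + 6, which vanishes at w = -3/2 and w = -1.
Candidates: P(-4) = -97/3,  P(-3/2) = -21/4,  P(-1) = -16/3,  P(0) = -3.
The minimum over the interval is -97/3, attained at w = -4.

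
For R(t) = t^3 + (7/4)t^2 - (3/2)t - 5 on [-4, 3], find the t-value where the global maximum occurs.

3

Differentiating, R'(t) = 3t^2 + (7/2)t - 3/2; which vanishes at t = -3/2 and t = 1/3.
Evaluating at the critical points and endpoints: R(-4) = -35, R(-3/2) = -35/16, R(1/3) = -569/108, R(3) = 133/4.
The maximum over the interval is 133/4, attained at t = 3.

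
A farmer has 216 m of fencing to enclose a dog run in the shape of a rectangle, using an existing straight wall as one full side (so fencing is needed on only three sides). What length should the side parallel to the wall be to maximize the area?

Let the sides perpendicular to the wall have length x and the parallel side y, so 2x + y = 216 and the area is A = xy = x(216 − 2x).
A'(x) = 216 − 4x = 0 gives x = 54, and A''(x) = −4 < 0 confirms a maximum.
Then y = 216 − 2·54 = 108 and A = 5832.

108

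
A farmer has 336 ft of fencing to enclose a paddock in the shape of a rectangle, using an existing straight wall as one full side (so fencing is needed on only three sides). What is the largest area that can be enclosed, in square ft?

14112

Let the sides perpendicular to the wall have length x and the parallel side y, so 2x + y = 336 and the area is A = xy = x(336 − 2x).
A'(x) = 336 − 4x = 0 gives x = 84, and A''(x) = −4 < 0 confirms a maximum.
Then y = 336 − 2·84 = 168 and A = 14112.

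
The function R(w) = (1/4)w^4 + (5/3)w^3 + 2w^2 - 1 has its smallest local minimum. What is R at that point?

R'(w) = w^3 + 5w^2 + 4w. Setting R'(w) = 0 gives w ∈ {-4, -1, 0}.
Since R''(w) = 3w^2 + 10w + 4, we get R''(-4) = 12 > 0 ⇒ local minimum; R''(-1) = -3 < 0 ⇒ local maximum; R''(0) = 4 > 0 ⇒ local minimum.
The smallest local minimum is R(-4) = -35/3.

-35/3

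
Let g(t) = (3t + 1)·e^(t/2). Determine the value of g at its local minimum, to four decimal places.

-1.8684

g'(t) = 3·e^(t/2) + (3t + 1)·(1/2)·e^(t/2) = ((3/2)t + 7/2)·e^(t/2). Since e^(t/2) > 0, the only critical point is t = -7/3.
g''(-7/3) has the same sign as 3/2 > 0, so this is a local minimum.
g(-7/3) = (-6)·e^(-7/6) ≈ -1.8684.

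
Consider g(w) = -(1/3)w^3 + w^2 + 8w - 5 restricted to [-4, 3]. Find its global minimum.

The derivative is -w^2 + 2w + 8, whose only zero in [-4, 3] is w = -2.
Evaluating at the critical points and endpoints: g(-4) = 1/3; g(-2) = -43/3; g(3) = 19.
So the minimum is g(-2) = -43/3.

-43/3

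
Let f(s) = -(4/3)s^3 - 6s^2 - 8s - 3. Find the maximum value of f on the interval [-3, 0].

3

f'(s) = -4s^2 - 12s - 8, which vanishes at s = -2 and s = -1.
Compare values at every candidate in [-3, 0]: f(-3) = 3, f(-2) = -1/3, f(-1) = 1/3, f(0) = -3.
The maximum over the interval is 3, attained at s = -3.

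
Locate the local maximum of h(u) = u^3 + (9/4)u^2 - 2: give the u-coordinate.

-3/2

h'(u) = 3u^2 + (9/2)u. Setting h'(u) = 0 gives u ∈ {-3/2, 0}.
Since h''(u) = 6u + 9/2, we get h''(-3/2) = -9/2 < 0 ⇒ local maximum; h''(0) = 9/2 > 0 ⇒ local minimum.
Thus h has its local maximum at u = -3/2, with value -5/16.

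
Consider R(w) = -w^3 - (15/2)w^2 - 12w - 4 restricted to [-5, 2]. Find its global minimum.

-66

The derivative is -3w^2 - 15w - 12, which vanishes at w = -4 and w = -1.
Compare values at every candidate in [-5, 2]: R(-5) = -13/2; R(-4) = -12; R(-1) = 3/2; R(2) = -66.
The minimum over the interval is -66, attained at w = 2.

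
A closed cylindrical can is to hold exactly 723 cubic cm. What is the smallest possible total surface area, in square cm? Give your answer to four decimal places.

With radius r and height h, πr²h = 723 so h = 723/(πr²), and S(r) = 2πr² + 2πrh = 2πr² + 2·723/r.
S'(r) = 4πr − 2·723/r² = 0 ⇒ r³ = 723/(2π), so r ≈ 4.8639 and h = 2r ≈ 9.7278.
S''(r) = 4π + 4·723/r³ > 0, so this is the minimum; S ≈ 445.9369.

445.9369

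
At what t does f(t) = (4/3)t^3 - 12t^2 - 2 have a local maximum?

0

f'(t) = 4t^2 - 24t = 0 at t = 0, 6.
Second-derivative test with f''(t) = 8t - 24: f''(0) = -24 < 0 ⇒ local maximum; f''(6) = 24 > 0 ⇒ local minimum.
Thus f has its local maximum at t = 0, with value -2.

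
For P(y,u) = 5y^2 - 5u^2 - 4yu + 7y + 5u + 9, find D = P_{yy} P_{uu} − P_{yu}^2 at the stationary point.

-116

∂P/∂y = 10y - 4u + 7 = 0 and ∂P/∂u = -4y - 10u + 5 = 0, so (y, u) = (-25/58, 39/58).
The Hessian has P_{yy} = 10, P_{uu} = -10, P_{yu} = -4, giving D = -116 < 0, so the point is a saddle point.
D = (10)·(-10) − (-4)^2 = -116.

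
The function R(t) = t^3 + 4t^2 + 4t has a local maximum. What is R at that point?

0

Critical points: R'(t) = 3t^2 + 8t + 4 vanishes at t = -2, -2/3.
R''(t) = 6t + 8. R''(-2) = -4 < 0 ⇒ local maximum; R''(-2/3) = 4 > 0 ⇒ local minimum.
The local maximum is R(-2) = 0.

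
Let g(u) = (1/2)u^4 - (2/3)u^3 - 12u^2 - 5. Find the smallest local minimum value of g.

g'(u) = 2u^3 - 2u^2 - 24u = 0 at u = -3, 0, 4.
Since g''(u) = 6u^2 - 4u - 24, we get g''(-3) = 42 > 0 ⇒ local minimum; g''(0) = -24 < 0 ⇒ local maximum; g''(4) = 56 > 0 ⇒ local minimum.
So the smallest local minimum value is g(4) = -335/3.

-335/3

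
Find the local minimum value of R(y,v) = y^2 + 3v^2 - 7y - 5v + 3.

∂R/∂y = 2y - 7 = 0 and ∂R/∂v = 6v - 5 = 0, so (y, v) = (7/2, 5/6).
The Hessian has R_{yy} = 2, R_{vv} = 6, R_{yv} = 0, giving D = 12 > 0 with R_{yy} > 0, so the point is a local minimum.
R(7/2, 5/6) = -34/3.

-34/3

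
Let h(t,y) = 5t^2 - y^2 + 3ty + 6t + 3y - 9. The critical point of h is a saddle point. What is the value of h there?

-306/29

∂h/∂t = 10t + 3y + 6 = 0 and ∂h/∂y = 3t - 2y + 3 = 0, so (t, y) = (-21/29, 12/29).
The Hessian has h_{tt} = 10, h_{yy} = -2, h_{ty} = 3, giving D = -29 < 0, so the point is a saddle point.
h(-21/29, 12/29) = -306/29.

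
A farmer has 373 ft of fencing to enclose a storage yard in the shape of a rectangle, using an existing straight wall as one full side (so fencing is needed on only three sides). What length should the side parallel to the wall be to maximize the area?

Let the sides perpendicular to the wall have length x and the parallel side y, so 2x + y = 373 and the area is A = xy = x(373 − 2x).
A'(x) = 373 − 4x = 0 gives x = 373/4, and A''(x) = −4 < 0 confirms a maximum.
Then y = 373 − 2·373/4 = 373/2 and A = 139129/8.

373/2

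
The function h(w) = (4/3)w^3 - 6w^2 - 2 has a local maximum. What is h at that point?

-2

h'(w) = 4w^2 - 12w = 0 at w = 0, 3.
Since h''(w) = 8w - 12, we get h''(0) = -12 < 0 ⇒ local maximum; h''(3) = 12 > 0 ⇒ local minimum.
Thus h has its local maximum at w = 0, with value -2.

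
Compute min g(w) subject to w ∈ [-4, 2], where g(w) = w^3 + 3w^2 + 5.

-11

g'(w) = 3w^2 + 6w, which vanishes at w = -2 and w = 0.
Compare values at every candidate in [-4, 2]: g(-4) = -11, g(-2) = 9, g(0) = 5, g(2) = 25.
So the minimum is g(-4) = -11.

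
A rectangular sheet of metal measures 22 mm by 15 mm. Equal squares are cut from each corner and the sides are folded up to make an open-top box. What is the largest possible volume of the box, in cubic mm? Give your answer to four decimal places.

With cut size x, the volume is V(x) = x(22 − 2x)(15 − 2x) for 0 < x < 7.5.
V'(x) = 12x^2 − 148x + 330. Setting V'(x) = 0 gives x ≈ 2.9220 (the root in (0, 7.5)).
V''(x) = 24x − 148 is negative there, so this is the maximum; V ≈ 432.2349.

432.2349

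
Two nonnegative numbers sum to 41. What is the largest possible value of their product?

1681/4

With x + y = 41, the product is P(x) = x(41 − x).
P'(x) = 41 − 2x = 0 gives x = 41/2; P'' = −2 < 0, so this is the maximum.
P = 41/2·41/2 = 1681/4.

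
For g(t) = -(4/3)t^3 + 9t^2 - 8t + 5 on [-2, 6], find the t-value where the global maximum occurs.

The derivative is -4t^2 + 18t - 8, which vanishes at t = 1/2 and t = 4.
Candidates: g(-2) = 203/3,  g(1/2) = 37/12,  g(4) = 95/3,  g(6) = -7.
The maximum over the interval is 203/3, attained at t = -2.

-2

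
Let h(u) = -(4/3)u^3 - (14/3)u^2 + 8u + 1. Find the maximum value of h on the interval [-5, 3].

h'(u) = -4u^2 - (28/3)u + 8, which vanishes at u = -3 and u = 2/3.
Evaluating at the critical points and endpoints: h(-5) = 11, h(-3) = -29, h(2/3) = 313/81, h(3) = -53.
Hence the absolute maximum is 11 at u = -5.

11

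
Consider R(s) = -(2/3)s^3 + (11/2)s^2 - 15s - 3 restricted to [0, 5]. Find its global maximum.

Differentiating, R'(s) = -2s^2 + 11s - 15; which vanishes at s = 5/2 and s = 3.
Compare values at every candidate in [0, 5]: R(0) = -3; R(5/2) = -397/24; R(3) = -33/2; R(5) = -143/6.
Hence the absolute maximum is -3 at s = 0.

-3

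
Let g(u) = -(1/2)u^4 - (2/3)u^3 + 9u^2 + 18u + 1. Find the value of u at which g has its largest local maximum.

3

g'(u) = -2u^3 - 2u^2 + 18u + 18. Setting g'(u) = 0 gives u ∈ {-3, -1, 3}.
g''(u) = -6u^2 - 4u + 18. g''(-3) = -24 < 0 ⇒ local maximum; g''(-1) = 16 > 0 ⇒ local minimum; g''(3) = -48 < 0 ⇒ local maximum.
The largest local maximum is g(3) = 155/2.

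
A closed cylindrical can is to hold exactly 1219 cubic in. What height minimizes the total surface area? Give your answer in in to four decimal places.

With radius r and height h, πr²h = 1219 so h = 1219/(πr²), and S(r) = 2πr² + 2πrh = 2πr² + 2·1219/r.
S'(r) = 4πr − 2·1219/r² = 0 ⇒ r³ = 1219/(2π), so r ≈ 5.7891 and h = 2r ≈ 11.5781.
S''(r) = 4π + 4·1219/r³ > 0, so this is the minimum; S ≈ 631.7089.

11.5781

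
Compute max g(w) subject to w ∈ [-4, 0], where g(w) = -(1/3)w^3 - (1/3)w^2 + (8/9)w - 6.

58/9

The derivative is -w^2 - (2/3)w + 8/9, whose only zero in [-4, 0] is w = -4/3.
Evaluating at the critical points and endpoints: g(-4) = 58/9; g(-4/3) = -566/81; g(0) = -6.
So the maximum is g(-4) = 58/9.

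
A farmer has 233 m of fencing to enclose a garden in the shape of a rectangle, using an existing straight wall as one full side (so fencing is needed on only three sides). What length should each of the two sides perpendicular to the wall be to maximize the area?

233/4

Let the sides perpendicular to the wall have length x and the parallel side y, so 2x + y = 233 and the area is A = xy = x(233 − 2x).
A'(x) = 233 − 4x = 0 gives x = 233/4, and A''(x) = −4 < 0 confirms a maximum.
Then y = 233 − 2·233/4 = 233/2 and A = 54289/8.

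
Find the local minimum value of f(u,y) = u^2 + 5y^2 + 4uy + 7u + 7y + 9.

-31/2

∂f/∂u = 2u + 4y + 7 = 0 and ∂f/∂y = 4u + 10y + 7 = 0, so (u, y) = (-21/2, 7/2).
The Hessian has f_{uu} = 2, f_{yy} = 10, f_{uy} = 4, giving D = 4 > 0 with f_{uu} > 0, so the point is a local minimum.
f(-21/2, 7/2) = -31/2.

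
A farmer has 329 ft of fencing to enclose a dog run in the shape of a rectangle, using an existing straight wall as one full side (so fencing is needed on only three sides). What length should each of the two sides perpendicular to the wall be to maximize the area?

329/4

Let the sides perpendicular to the wall have length x and the parallel side y, so 2x + y = 329 and the area is A = xy = x(329 − 2x).
A'(x) = 329 − 4x = 0 gives x = 329/4, and A''(x) = −4 < 0 confirms a maximum.
Then y = 329 − 2·329/4 = 329/2 and A = 108241/8.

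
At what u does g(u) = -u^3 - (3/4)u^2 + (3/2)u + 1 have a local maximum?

1/2

Critical points: g'(u) = -3u^2 - (3/2)u + 3/2 vanishes at u = -1, 1/2.
Second-derivative test with g''(u) = -6u - 3/2: g''(-1) = 9/2 > 0 ⇒ local minimum; g''(1/2) = -9/2 < 0 ⇒ local maximum.
So the local maximum value is g(1/2) = 23/16.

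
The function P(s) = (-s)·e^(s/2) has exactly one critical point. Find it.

P'(s) = (-1)·e^(s/2) + (-s)·(1/2)·e^(s/2) = (-(1/2)s - 1)·e^(s/2). Since e^(s/2) > 0, the only critical point is s = -2.
P''(-2) has the same sign as -1/2 < 0, so this is a local maximum.
P(-2) = (2)·e^(-1) ≈ 0.7358.

-2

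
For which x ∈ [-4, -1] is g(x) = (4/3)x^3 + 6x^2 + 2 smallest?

The derivative is 4x^2 + 12x, whose only zero in [-4, -1] is x = -3.
Evaluating at the critical points and endpoints: g(-4) = 38/3, g(-3) = 20, g(-1) = 20/3.
The minimum over the interval is 20/3, attained at x = -1.

-1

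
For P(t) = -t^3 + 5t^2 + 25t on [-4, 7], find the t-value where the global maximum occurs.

5

Differentiating, P'(t) = -3t^2 + 10t + 25; which vanishes at t = -5/3 and t = 5.
Evaluating at the critical points and endpoints: P(-4) = 44; P(-5/3) = -625/27; P(5) = 125; P(7) = 77.
Hence the absolute maximum is 125 at t = 5.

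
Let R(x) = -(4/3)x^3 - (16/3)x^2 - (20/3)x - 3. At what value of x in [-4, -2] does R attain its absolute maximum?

-4

Differentiating, R'(x) = -4x^2 - (32/3)x - 20/3; which has no zeros in [-4, -2].
Compare values at every candidate in [-4, -2]: R(-4) = 71/3,  R(-2) = -1/3.
So the maximum is R(-4) = 71/3.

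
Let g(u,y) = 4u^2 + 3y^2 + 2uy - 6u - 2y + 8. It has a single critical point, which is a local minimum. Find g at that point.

∂g/∂u = 8u + 2y - 6 = 0 and ∂g/∂y = 2u + 6y - 2 = 0, so (u, y) = (8/11, 1/11).
The Hessian has g_{uu} = 8, g_{yy} = 6, g_{uy} = 2, giving D = 44 > 0 with g_{uu} > 0, so the point is a local minimum.
g(8/11, 1/11) = 63/11.

63/11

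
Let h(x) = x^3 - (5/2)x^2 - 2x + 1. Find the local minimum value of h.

-5

h'(x) = 3x^2 - 5x - 2 = 0 at x = -1/3, 2.
Since h''(x) = 6x - 5, we get h''(-1/3) = -7 < 0 ⇒ local maximum; h''(2) = 7 > 0 ⇒ local minimum.
So the local minimum value is h(2) = -5.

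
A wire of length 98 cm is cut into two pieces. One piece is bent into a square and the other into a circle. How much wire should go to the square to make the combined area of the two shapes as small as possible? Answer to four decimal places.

54.8897

Let x be the length used for the square. Square side x/4; circle radius (98−x)/(2π).
A(x) = (x/4)² + π·((98−x)/(2π))² = x²/16 + (98−x)²/(4π) for 0 ≤ x ≤ 98. A'(x) = x/8 − (98−x)/(2π) = 0 gives x = 4·98/(π+4) ≈ 54.8897.
A'' = 1/8 + 1/(2π) > 0, so this gives the minimum combined area; x ≈ 54.8897 cm to the square.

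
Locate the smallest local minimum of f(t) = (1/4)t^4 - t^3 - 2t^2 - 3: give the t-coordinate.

f'(t) = t^3 - 3t^2 - 4t. Setting f'(t) = 0 gives t ∈ {-1, 0, 4}.
Since f''(t) = 3t^2 - 6t - 4, we get f''(-1) = 5 > 0 ⇒ local minimum; f''(0) = -4 < 0 ⇒ local maximum; f''(4) = 20 > 0 ⇒ local minimum.
The smallest local minimum is f(4) = -35.

4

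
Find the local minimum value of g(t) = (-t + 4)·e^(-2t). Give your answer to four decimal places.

-0.0001

Differentiating with the product rule gives g'(t) = (2t - 9)·e^(-2t). Since e^(-2t) > 0, the only critical point is t = 9/2.
g''(9/2) has the same sign as 2 > 0, so this is a local minimum.
g(9/2) = (-1/2)·e^(-9) ≈ -0.0001.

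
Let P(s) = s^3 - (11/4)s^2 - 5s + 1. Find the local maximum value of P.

P'(s) = 3s^2 - (11/2)s - 5. Setting P'(s) = 0 gives s ∈ {-2/3, 5/2}.
Second-derivative test with P''(s) = 6s - 11/2: P''(-2/3) = -19/2 < 0 ⇒ local maximum; P''(5/2) = 19/2 > 0 ⇒ local minimum.
The local maximum is P(-2/3) = 76/27.

76/27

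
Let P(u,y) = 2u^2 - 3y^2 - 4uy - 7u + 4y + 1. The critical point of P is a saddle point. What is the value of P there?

-187/40

∂P/∂u = 4u - 4y - 7 = 0 and ∂P/∂y = -4u - 6y + 4 = 0, so (u, y) = (29/20, -3/10).
The Hessian has P_{uu} = 4, P_{yy} = -6, P_{uy} = -4, giving D = -40 < 0, so the point is a saddle point.
P(29/20, -3/10) = -187/40.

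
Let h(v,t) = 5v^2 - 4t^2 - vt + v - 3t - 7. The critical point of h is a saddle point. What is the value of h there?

∂h/∂v = 10v - t + 1 = 0 and ∂h/∂t = -v - 8t - 3 = 0, so (v, t) = (-11/81, -29/81).
The Hessian has h_{vv} = 10, h_{tt} = -8, h_{vt} = -1, giving D = -81 < 0, so the point is a saddle point.
h(-11/81, -29/81) = -529/81.

-529/81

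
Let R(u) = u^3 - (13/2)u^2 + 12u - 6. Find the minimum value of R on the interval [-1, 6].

-51/2

R'(u) = 3u^2 - 13u + 12, which vanishes at u = 4/3 and u = 3.
Evaluating at the critical points and endpoints: R(-1) = -51/2,  R(4/3) = 22/27,  R(3) = -3/2,  R(6) = 48.
The minimum over the interval is -51/2, attained at u = -1.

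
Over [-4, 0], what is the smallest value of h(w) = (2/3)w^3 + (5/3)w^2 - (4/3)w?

The derivative is 2w^2 + (10/3)w - 4/3, whose only zero in [-4, 0] is w = -2.
Compare values at every candidate in [-4, 0]: h(-4) = -32/3,  h(-2) = 4,  h(0) = 0.
So the minimum is h(-4) = -32/3.

-32/3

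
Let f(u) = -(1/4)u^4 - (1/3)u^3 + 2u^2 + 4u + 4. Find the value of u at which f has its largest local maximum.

f'(u) = -u^3 - u^2 + 4u + 4. Setting f'(u) = 0 gives u ∈ {-2, -1, 2}.
Since f''(u) = -3u^2 - 2u + 4, we get f''(-2) = -4 < 0 ⇒ local maximum; f''(-1) = 3 > 0 ⇒ local minimum; f''(2) = -12 < 0 ⇒ local maximum.
The largest local maximum is f(2) = 40/3.

2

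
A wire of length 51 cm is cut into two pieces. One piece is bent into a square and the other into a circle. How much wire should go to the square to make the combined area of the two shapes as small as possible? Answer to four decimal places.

Let x be the length used for the square. Square side x/4; circle radius (51−x)/(2π).
A(x) = (x/4)² + π·((51−x)/(2π))² = x²/16 + (51−x)²/(4π) for 0 ≤ x ≤ 51. A'(x) = x/8 − (51−x)/(2π) = 0 gives x = 4·51/(π+4) ≈ 28.5651.
A'' = 1/8 + 1/(2π) > 0, so this gives the minimum combined area; x ≈ 28.5651 cm to the square.

28.5651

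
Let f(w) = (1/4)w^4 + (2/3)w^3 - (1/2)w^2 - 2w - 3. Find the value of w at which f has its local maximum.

-1

f'(w) = w^3 + 2w^2 - w - 2. Setting f'(w) = 0 gives w ∈ {-2, -1, 1}.
f''(w) = 3w^2 + 4w - 1. f''(-2) = 3 > 0 ⇒ local minimum; f''(-1) = -2 < 0 ⇒ local maximum; f''(1) = 6 > 0 ⇒ local minimum.
The local maximum is f(-1) = -23/12.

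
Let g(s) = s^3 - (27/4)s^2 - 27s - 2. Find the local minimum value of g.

g'(s) = 3s^2 - (27/2)s - 27 = 0 at s = -3/2, 6.
Since g''(s) = 6s - 27/2, we get g''(-3/2) = -45/2 < 0 ⇒ local maximum; g''(6) = 45/2 > 0 ⇒ local minimum.
Thus g has its local minimum at s = 6, with value -191.

-191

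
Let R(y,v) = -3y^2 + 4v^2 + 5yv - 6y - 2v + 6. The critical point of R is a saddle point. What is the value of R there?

∂R/∂y = -6y + 5v - 6 = 0 and ∂R/∂v = 5y + 8v - 2 = 0, so (y, v) = (-38/73, 42/73).
The Hessian has R_{yy} = -6, R_{vv} = 8, R_{yv} = 5, giving D = -73 < 0, so the point is a saddle point.
R(-38/73, 42/73) = 510/73.

510/73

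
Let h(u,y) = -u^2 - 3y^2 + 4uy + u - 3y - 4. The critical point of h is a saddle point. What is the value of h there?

-4

∂h/∂u = -2u + 4y + 1 = 0 and ∂h/∂y = 4u - 6y - 3 = 0, so (u, y) = (3/2, 1/2).
The Hessian has h_{uu} = -2, h_{yy} = -6, h_{uy} = 4, giving D = -4 < 0, so the point is a saddle point.
h(3/2, 1/2) = -4.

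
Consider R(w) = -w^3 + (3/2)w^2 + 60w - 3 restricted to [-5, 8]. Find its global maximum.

The derivative is -3w^2 + 3w + 60, which vanishes at w = -4 and w = 5.
Candidates: R(-5) = -281/2, R(-4) = -155, R(5) = 419/2, R(8) = 61.
Hence the absolute maximum is 419/2 at w = 5.

419/2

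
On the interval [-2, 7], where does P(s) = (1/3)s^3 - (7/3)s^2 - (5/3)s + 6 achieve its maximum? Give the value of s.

-1/3

P'(s) = s^2 - (14/3)s - 5/3, which vanishes at s = -1/3 and s = 5.
Candidates: P(-2) = -8/3; P(-1/3) = 509/81; P(5) = -19; P(7) = -17/3.
The maximum over the interval is 509/81, attained at s = -1/3.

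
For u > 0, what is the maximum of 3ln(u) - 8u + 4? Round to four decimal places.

P'(u) = 3/u − 8 = 0 gives u = 3/8.
P''(u) = -3/u², which is negative for u > 0, so this is a local maximum.
P(3/8) = 3·ln(3/8) - 3 + 4 ≈ -1.9425.

-1.9425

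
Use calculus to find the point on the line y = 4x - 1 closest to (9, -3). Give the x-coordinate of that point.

1/17

Minimize D(x)^2 = (x - 9)^2 + (4x + 2)^2.
d/dx[D^2] = 2(x - 9) + 2·4·(4x + 2) = 0 ⇒ x = 1/17.
Then y = -13/17 and the distance is √(1444/17) ≈ 9.2164.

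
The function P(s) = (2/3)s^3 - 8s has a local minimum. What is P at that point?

-32/3

P'(s) = 2s^2 - 8 = 0 at s = -2, 2.
Second-derivative test with P''(s) = 4s: P''(-2) = -8 < 0 ⇒ local maximum; P''(2) = 8 > 0 ⇒ local minimum.
Thus P has its local minimum at s = 2, with value -32/3.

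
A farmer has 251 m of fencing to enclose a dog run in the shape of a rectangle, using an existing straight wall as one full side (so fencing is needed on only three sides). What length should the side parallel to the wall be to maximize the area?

251/2

Let the sides perpendicular to the wall have length x and the parallel side y, so 2x + y = 251 and the area is A = xy = x(251 − 2x).
A'(x) = 251 − 4x = 0 gives x = 251/4, and A''(x) = −4 < 0 confirms a maximum.
Then y = 251 − 2·251/4 = 251/2 and A = 63001/8.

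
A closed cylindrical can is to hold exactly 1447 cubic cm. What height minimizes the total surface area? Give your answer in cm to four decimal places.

12.2591

With radius r and height h, πr²h = 1447 so h = 1447/(πr²), and S(r) = 2πr² + 2πrh = 2πr² + 2·1447/r.
S'(r) = 4πr − 2·1447/r² = 0 ⇒ r³ = 1447/(2π), so r ≈ 6.1296 and h = 2r ≈ 12.2591.
S''(r) = 4π + 4·1447/r³ > 0, so this is the minimum; S ≈ 708.2070.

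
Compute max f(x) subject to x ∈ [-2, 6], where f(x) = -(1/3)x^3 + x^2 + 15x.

175/3

f'(x) = -x^2 + 2x + 15, whose only zero in [-2, 6] is x = 5.
Compare values at every candidate in [-2, 6]: f(-2) = -70/3, f(5) = 175/3, f(6) = 54.
So the maximum is f(5) = 175/3.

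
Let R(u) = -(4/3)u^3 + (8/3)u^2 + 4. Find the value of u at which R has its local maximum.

4/3

R'(u) = -4u^2 + (16/3)u. Setting R'(u) = 0 gives u ∈ {0, 4/3}.
R''(u) = -8u + 16/3. R''(0) = 16/3 > 0 ⇒ local minimum; R''(4/3) = -16/3 < 0 ⇒ local maximum.
The local maximum is R(4/3) = 452/81.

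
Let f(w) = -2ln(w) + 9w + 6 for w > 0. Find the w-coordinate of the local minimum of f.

2/9

f'(w) = -2/w + 9 = 0 gives w = 2/9.
f''(w) = 2/w², which is positive for w > 0, so this is a local minimum.
f(2/9) = -2·ln(2/9) + 2 + 6 ≈ 11.0082.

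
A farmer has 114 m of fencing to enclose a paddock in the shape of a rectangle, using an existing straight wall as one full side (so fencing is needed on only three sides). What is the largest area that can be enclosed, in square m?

3249/2

Let the sides perpendicular to the wall have length x and the parallel side y, so 2x + y = 114 and the area is A = xy = x(114 − 2x).
A'(x) = 114 − 4x = 0 gives x = 57/2, and A''(x) = −4 < 0 confirms a maximum.
Then y = 114 − 2·57/2 = 57 and A = 3249/2.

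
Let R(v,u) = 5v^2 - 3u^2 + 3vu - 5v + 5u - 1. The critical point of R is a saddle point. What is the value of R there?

56/69

∂R/∂v = 10v + 3u - 5 = 0 and ∂R/∂u = 3v - 6u + 5 = 0, so (v, u) = (5/23, 65/69).
The Hessian has R_{vv} = 10, R_{uu} = -6, R_{vu} = 3, giving D = -69 < 0, so the point is a saddle point.
R(5/23, 65/69) = 56/69.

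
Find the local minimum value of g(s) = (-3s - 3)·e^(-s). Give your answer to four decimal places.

-3.0000

Differentiating with the product rule gives g'(s) = (3s)·e^(-s). Since e^(-s) > 0, the only critical point is s = 0.
g''(0) has the same sign as 3 > 0, so this is a local minimum.
g(0) = (-3)·e^(0) ≈ -3.0000.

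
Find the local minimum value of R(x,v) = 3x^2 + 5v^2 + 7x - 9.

-157/12

∂R/∂x = 6x + 7 = 0 and ∂R/∂v = 10v = 0, so (x, v) = (-7/6, 0).
The Hessian has R_{xx} = 6, R_{vv} = 10, R_{xv} = 0, giving D = 60 > 0 with R_{xx} > 0, so the point is a local minimum.
R(-7/6, 0) = -157/12.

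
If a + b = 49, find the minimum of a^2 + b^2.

With a + b = 49, a^2 + b^2 = a^2 + (49 − a)^2.
The derivative 2a − 2(49 − a) = 4a − 98 vanishes at a = 49/2; second derivative 4 > 0, a minimum.
The minimum is 2·(49/2)^2 = 2401/2.

2401/2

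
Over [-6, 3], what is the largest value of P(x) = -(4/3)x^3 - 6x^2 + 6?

78

Differentiating, P'(x) = -4x^2 - 12x; which vanishes at x = -3 and x = 0.
Candidates: P(-6) = 78,  P(-3) = -12,  P(0) = 6,  P(3) = -84.
So the maximum is P(-6) = 78.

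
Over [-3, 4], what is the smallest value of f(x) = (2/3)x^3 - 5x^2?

The derivative is 2x^2 - 10x, whose only zero in [-3, 4] is x = 0.
Candidates: f(-3) = -63; f(0) = 0; f(4) = -112/3.
Hence the absolute minimum is -63 at x = -3.

-63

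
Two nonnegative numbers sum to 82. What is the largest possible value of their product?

With x + y = 82, the product is P(x) = x(82 − x).
P'(x) = 82 − 2x = 0 gives x = 41; P'' = −2 < 0, so this is the maximum.
P = 41·41 = 1681.

1681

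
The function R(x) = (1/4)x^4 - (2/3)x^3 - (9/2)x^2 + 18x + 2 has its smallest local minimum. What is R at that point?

R'(x) = x^3 - 2x^2 - 9x + 18 = 0 at x = -3, 2, 3.
Since R''(x) = 3x^2 - 4x - 9, we get R''(-3) = 30 > 0 ⇒ local minimum; R''(2) = -5 < 0 ⇒ local maximum; R''(3) = 6 > 0 ⇒ local minimum.
The smallest local minimum is R(-3) = -217/4.

-217/4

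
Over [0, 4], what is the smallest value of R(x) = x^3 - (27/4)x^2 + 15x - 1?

The derivative is 3x^2 - (27/2)x + 15, which vanishes at x = 2 and x = 5/2.
Candidates: R(0) = -1,  R(2) = 10,  R(5/2) = 159/16,  R(4) = 15.
So the minimum is R(0) = -1.

-1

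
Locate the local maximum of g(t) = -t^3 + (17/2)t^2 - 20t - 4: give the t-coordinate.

g'(t) = -3t^2 + 17t - 20 = 0 at t = 5/3, 4.
Second-derivative test with g''(t) = -6t + 17: g''(5/3) = 7 > 0 ⇒ local minimum; g''(4) = -7 < 0 ⇒ local maximum.
Thus g has its local maximum at t = 4, with value -12.

4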